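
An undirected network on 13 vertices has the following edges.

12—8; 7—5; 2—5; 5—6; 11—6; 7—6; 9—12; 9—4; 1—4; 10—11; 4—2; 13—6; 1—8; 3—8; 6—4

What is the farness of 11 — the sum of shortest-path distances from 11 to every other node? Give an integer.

32

Distances from 11: 1:3, 2:3, 3:5, 4:2, 5:2, 6:1, 7:2, 8:4, 9:3, 10:1, 12:4, 13:2.
Sum = 3 + 3 + 5 + 2 + 2 + 1 + 2 + 4 + 3 + 1 + 4 + 2 = 32.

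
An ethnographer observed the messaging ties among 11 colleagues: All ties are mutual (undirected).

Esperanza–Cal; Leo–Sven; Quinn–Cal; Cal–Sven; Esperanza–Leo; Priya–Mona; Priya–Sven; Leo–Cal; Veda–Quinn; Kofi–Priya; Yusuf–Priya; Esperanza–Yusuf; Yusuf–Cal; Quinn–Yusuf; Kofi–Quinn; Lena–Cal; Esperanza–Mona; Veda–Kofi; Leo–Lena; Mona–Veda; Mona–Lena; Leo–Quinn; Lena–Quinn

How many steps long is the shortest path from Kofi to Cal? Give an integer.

2

One shortest route is Kofi – Quinn – Cal, which uses 2 edges, and Kofi and Cal are not directly tied, so nothing shorter exists. So d(Kofi,Cal) = 2.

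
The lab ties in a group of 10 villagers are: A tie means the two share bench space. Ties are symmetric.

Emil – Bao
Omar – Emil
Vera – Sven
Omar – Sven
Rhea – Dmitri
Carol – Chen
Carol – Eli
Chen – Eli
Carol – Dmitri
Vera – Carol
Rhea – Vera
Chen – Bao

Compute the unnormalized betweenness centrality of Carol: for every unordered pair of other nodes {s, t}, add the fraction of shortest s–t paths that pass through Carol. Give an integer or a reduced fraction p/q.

Pairs whose geodesics pass through Carol — Omar–Dmitri: 1/2; Omar–Eli: 1/2; Sven–Dmitri: 1/2; Sven–Eli: 1; Sven–Chen: 1; Vera–Dmitri: 1/2; Vera–Eli: 1; Vera–Chen: 1; Vera–Bao: 1; Rhea–Eli: 2/2; Rhea–Chen: 2/2; Rhea–Bao: 2/2; Dmitri–Eli: 1; Dmitri–Chen: 1 … (+2 more pairs).
All other pairs contribute 0.
Summing the contributions gives betweenness(Carol) = 14.

14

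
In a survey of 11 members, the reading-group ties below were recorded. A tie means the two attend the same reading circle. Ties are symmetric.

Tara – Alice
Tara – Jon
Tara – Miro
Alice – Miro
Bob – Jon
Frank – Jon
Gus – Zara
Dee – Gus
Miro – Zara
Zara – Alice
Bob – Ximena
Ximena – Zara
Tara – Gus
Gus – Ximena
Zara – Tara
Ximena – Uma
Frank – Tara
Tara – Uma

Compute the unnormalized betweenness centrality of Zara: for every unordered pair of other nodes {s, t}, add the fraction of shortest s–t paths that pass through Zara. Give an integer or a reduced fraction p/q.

67/12

Pairs whose geodesics pass through Zara — Tara–Ximena: 1/3; Bob–Miro: 1/2; Bob–Alice: 1/2; Miro–Dee: 1/2; Miro–Ximena: 1; Miro–Gus: 1/2; Alice–Dee: 1/2; Alice–Ximena: 1; Alice–Gus: 1/2; Frank–Ximena: 1/4.
All other pairs contribute 0.
Summing the contributions gives betweenness(Zara) = 67/12.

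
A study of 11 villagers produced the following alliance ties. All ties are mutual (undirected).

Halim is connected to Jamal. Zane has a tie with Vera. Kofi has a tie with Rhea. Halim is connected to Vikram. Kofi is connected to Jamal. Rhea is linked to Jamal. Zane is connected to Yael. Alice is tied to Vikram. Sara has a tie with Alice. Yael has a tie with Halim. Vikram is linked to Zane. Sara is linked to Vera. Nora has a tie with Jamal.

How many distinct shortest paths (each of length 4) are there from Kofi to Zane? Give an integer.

2

The shortest distance is 4. The length-4 paths are: Kofi–Jamal–Halim–Vikram–Zane; Kofi–Jamal–Halim–Yael–Zane.
That gives 2 distinct shortest paths.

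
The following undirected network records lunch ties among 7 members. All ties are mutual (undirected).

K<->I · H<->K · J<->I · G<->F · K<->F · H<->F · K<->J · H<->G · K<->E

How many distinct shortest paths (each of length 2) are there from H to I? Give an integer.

The shortest distance is 2, and the only length-2 path is H–K–I. So there is exactly 1 shortest path.

1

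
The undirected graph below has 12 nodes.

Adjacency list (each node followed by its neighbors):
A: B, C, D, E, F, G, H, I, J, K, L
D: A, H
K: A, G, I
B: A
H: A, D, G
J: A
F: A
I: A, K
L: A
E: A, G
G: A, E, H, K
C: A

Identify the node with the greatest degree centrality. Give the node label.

Degrees — A:11, B:1, C:1, D:2, E:2, F:1, G:4, H:3, I:2, J:1, K:3, L:1.
The maximum is 11, attained only by A.

A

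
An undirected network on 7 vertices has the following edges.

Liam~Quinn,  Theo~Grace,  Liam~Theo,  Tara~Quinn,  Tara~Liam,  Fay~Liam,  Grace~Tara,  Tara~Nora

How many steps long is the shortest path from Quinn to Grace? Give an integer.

2

One shortest route is Quinn – Tara – Grace, which uses 2 edges, and Quinn and Grace are not directly tied, so nothing shorter exists. So d(Quinn,Grace) = 2.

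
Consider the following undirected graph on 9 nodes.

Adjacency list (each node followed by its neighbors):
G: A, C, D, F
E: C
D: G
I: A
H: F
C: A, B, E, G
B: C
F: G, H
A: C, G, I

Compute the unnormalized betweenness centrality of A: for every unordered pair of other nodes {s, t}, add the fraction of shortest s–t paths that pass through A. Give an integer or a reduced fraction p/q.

7

Pairs whose geodesics pass through A — G–I: 1; E–I: 1; C–I: 1; I–H: 1; I–B: 1; I–F: 1; I–D: 1.
All other pairs contribute 0.
Summing the contributions gives betweenness(A) = 7.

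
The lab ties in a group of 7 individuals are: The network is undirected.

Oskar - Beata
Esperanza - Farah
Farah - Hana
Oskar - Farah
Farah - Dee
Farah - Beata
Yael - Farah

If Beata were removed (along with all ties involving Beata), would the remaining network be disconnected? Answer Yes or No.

No

Even without Beata, every remaining node can still reach every other (the residual graph is connected), so Beata is not a cut vertex.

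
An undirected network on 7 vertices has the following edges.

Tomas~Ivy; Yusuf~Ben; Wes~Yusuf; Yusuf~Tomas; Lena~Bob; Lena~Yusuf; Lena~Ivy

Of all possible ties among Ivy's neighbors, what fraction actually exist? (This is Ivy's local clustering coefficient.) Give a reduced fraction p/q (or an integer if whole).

Ivy's neighbors: Lena and Tomas (k = 2).
Possible neighbor pairs: C(2,2) = 1. Edges among them: none → e = 0.
Clustering(Ivy) = 0/1.

0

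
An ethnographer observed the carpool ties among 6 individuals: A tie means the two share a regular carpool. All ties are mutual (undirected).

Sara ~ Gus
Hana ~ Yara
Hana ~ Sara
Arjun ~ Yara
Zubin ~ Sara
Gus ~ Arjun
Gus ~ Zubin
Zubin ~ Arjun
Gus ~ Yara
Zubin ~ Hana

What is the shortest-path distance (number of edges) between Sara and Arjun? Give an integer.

One shortest route is Sara – Gus – Arjun, which uses 2 edges, and Sara and Arjun are not directly tied, so nothing shorter exists. So d(Sara,Arjun) = 2.

2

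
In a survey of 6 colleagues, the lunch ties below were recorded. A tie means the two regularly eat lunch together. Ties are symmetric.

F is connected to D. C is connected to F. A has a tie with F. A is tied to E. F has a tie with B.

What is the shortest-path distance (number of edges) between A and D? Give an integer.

One shortest route is A – F – D, which uses 2 edges, and A and D are not directly tied, so nothing shorter exists. So d(A,D) = 2.

2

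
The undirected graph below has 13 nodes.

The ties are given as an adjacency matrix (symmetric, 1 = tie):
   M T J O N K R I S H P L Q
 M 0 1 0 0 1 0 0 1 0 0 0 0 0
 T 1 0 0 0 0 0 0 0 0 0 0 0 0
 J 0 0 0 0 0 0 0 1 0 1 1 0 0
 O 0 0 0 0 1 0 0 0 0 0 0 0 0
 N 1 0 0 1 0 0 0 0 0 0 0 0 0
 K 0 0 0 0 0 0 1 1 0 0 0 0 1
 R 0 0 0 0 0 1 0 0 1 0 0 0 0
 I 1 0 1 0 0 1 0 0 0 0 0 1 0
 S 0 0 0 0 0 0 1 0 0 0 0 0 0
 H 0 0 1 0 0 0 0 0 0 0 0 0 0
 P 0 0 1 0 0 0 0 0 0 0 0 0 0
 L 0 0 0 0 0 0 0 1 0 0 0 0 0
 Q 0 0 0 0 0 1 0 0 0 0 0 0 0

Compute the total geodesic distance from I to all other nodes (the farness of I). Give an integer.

Distances from I: H:2, J:1, K:1, L:1, M:1, N:2, O:3, P:2, Q:2, R:2, S:3, T:2.
Sum = 2 + 1 + 1 + 1 + 1 + 2 + 3 + 2 + 2 + 2 + 3 + 2 = 22.

22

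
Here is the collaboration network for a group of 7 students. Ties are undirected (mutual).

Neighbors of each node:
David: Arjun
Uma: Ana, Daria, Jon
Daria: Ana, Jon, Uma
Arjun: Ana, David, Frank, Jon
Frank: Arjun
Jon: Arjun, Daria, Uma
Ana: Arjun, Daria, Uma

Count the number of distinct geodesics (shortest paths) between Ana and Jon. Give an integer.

3

The shortest distance is 2. The length-2 paths are: Ana–Arjun–Jon; Ana–Daria–Jon; Ana–Uma–Jon.
That gives 3 distinct shortest paths.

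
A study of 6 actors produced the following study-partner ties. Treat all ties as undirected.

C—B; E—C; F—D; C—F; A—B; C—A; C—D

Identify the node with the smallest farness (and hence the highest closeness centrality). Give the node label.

C

Farness (sum of distances to all others) for each node — A:8, B:8, C:5, D:8, E:9, F:8.
The smallest farness is 5, for C, so C has the highest closeness.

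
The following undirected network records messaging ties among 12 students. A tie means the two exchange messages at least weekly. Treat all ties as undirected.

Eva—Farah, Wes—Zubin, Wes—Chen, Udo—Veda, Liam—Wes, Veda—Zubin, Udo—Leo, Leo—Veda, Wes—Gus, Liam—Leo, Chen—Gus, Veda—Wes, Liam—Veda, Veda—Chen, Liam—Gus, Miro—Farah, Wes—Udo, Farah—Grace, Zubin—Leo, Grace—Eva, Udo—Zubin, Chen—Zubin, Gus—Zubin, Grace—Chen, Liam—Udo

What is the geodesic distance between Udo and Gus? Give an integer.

2

One shortest route is Udo – Liam – Gus, which uses 2 edges, and Udo and Gus are not directly tied, so nothing shorter exists. So d(Udo,Gus) = 2.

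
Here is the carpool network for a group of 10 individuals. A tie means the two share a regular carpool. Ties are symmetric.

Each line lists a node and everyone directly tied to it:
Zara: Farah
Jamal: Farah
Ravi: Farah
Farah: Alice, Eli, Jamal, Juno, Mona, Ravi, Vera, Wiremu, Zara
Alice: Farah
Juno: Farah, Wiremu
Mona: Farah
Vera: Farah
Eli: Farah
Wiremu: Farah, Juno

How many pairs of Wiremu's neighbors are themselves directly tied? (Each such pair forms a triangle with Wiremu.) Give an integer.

Wiremu's neighbors: Farah and Juno.
Neighbor pairs that are themselves tied: Wiremu–Farah–Juno. Each forms one triangle with Wiremu, for 1 in total.

1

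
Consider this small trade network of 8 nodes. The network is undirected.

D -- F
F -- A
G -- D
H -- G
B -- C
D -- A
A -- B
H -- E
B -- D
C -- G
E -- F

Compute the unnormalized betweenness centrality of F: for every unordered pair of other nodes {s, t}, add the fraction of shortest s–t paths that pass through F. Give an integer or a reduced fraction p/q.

Pairs whose geodesics pass through F — H–A: 1/2; E–A: 1; E–D: 1; E–B: 2/2.
All other pairs contribute 0.
Summing the contributions gives betweenness(F) = 7/2.

7/2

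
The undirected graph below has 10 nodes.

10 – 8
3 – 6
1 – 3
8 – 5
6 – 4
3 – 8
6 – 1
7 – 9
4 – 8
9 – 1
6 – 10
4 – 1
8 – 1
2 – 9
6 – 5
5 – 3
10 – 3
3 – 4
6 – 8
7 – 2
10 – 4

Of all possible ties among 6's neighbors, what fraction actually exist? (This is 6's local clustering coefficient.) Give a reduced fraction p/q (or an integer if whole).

6's neighbors: 1, 3, 4, 5, 8, and 10 (k = 6).
Possible neighbor pairs: C(6,2) = 15. Edges among them: 1–3, 1–4, 1–8, 3–4, 3–5, 3–8, 3–10, 4–8, 4–10, 5–8, 8–10 → e = 11.
Clustering(6) = 11/15.

11/15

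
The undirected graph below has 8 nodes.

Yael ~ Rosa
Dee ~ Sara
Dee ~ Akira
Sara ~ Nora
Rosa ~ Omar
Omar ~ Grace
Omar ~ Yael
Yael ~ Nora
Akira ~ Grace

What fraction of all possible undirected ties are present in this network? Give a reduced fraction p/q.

There are 9 edges and 8 nodes, so the maximum possible is C(8,2) = 28.
Density = 9/28.

9/28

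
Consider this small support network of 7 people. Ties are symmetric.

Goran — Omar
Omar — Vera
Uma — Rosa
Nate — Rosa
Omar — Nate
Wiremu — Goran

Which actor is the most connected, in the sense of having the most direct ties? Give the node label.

Omar

Degrees — Goran:2, Nate:2, Omar:3, Rosa:2, Uma:1, Vera:1, Wiremu:1.
The maximum is 3, attained only by Omar.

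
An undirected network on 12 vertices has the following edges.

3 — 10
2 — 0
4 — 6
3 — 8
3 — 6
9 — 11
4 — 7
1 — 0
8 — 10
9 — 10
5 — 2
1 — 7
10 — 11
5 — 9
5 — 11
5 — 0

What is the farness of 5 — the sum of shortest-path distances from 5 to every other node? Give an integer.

Distances from 5: 0:1, 1:2, 2:1, 3:3, 4:4, 6:4, 7:3, 8:3, 9:1, 10:2, 11:1.
Sum = 1 + 2 + 1 + 3 + 4 + 4 + 3 + 3 + 1 + 2 + 1 = 25.

25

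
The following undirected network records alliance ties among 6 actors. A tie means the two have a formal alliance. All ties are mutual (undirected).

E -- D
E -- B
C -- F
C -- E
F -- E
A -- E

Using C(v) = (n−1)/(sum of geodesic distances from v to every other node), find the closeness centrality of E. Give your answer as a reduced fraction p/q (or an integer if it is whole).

1

Distances from E: A:1, B:1, C:1, D:1, F:1. Sum = 5.
n = 6, so closeness = 5/5 = 1.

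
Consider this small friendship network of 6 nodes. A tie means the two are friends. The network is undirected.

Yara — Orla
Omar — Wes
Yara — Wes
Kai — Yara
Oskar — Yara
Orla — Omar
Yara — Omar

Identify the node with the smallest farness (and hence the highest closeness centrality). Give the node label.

Yara

Farness (sum of distances to all others) for each node — Kai:9, Omar:7, Orla:8, Oskar:9, Wes:8, Yara:5.
The smallest farness is 5, for Yara, so Yara has the highest closeness.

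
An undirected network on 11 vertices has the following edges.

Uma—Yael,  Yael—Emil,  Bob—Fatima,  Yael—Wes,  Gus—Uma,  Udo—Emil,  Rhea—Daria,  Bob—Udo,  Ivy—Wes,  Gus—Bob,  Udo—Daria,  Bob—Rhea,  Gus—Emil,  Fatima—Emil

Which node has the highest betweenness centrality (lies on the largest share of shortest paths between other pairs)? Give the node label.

Emil

Unnormalized betweenness of each node: Bob:213/20, Daria:27/20, Emil:383/20, Fatima:29/15, Gus:118/15, Ivy:0, Rhea:17/12, Udo:281/30, Uma:57/20, Wes:9, Yael:209/12.
Emil has the largest value, 383/20, making it the main broker — the node through which the most shortest paths run.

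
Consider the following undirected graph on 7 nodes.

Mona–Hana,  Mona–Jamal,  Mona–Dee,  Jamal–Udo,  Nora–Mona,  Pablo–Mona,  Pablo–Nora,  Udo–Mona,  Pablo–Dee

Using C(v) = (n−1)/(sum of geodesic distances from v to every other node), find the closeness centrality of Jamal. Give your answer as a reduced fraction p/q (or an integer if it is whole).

3/5

Distances from Jamal: Dee:2, Hana:2, Mona:1, Nora:2, Pablo:2, Udo:1. Sum = 10.
n = 7, so closeness = 6/10 = 3/5.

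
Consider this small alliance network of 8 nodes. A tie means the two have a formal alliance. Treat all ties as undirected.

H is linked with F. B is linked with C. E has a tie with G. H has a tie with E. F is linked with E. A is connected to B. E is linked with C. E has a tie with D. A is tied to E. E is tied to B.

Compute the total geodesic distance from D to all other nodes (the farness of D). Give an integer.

Distances from D: A:2, B:2, C:2, E:1, F:2, G:2, H:2.
Sum = 2 + 2 + 2 + 1 + 2 + 2 + 2 = 13.

13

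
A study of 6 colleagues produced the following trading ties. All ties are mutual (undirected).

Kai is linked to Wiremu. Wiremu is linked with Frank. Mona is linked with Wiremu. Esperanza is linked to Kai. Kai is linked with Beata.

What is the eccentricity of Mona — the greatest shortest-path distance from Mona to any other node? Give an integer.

Distances from Mona: Beata:3, Esperanza:3, Frank:2, Kai:2, Wiremu:1.
The largest is 3 (to Beata and Esperanza), so the eccentricity of Mona is 3.

3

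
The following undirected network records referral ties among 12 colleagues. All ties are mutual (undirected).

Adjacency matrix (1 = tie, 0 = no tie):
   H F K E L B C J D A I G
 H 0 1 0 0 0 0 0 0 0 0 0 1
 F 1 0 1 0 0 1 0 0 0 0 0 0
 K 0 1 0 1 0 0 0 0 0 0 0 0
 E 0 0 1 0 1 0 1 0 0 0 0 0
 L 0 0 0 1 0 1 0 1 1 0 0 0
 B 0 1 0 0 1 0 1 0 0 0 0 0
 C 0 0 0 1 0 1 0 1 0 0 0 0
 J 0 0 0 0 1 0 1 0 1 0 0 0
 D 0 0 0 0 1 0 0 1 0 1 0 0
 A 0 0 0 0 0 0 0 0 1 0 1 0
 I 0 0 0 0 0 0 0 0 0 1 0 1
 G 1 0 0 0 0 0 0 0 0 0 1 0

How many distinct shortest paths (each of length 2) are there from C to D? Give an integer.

The shortest distance is 2, and the only length-2 path is C–J–D. So there is exactly 1 shortest path.

1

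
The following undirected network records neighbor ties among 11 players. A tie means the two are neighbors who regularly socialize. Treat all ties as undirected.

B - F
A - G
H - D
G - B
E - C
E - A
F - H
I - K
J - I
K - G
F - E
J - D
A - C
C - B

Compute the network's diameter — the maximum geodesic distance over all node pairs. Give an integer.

Eccentricity of each node (its greatest distance to any other): A:4, B:4, C:5, D:4, E:4, F:4, G:4, H:4, I:4, J:5, K:4.
The maximum eccentricity is 5, realized for instance by the pair J–C via J – D – H – F – E – C. So the diameter is 5.

5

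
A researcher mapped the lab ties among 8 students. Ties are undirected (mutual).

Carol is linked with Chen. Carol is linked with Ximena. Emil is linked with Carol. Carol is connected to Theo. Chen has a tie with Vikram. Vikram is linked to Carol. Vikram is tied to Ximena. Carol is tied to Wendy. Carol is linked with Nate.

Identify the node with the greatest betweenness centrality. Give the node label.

Carol

Unnormalized betweenness of each node: Carol:37/2, Chen:0, Emil:0, Nate:0, Theo:0, Vikram:1/2, Wendy:0, Ximena:0.
Carol has the largest value, 37/2, making it the main broker — the node through which the most shortest paths run.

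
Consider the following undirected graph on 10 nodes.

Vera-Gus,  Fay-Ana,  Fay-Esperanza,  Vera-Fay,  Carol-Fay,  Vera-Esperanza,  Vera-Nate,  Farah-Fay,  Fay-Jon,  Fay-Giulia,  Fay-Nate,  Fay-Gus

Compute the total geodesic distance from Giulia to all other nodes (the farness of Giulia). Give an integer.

Distances from Giulia: Ana:2, Carol:2, Esperanza:2, Farah:2, Fay:1, Gus:2, Jon:2, Nate:2, Vera:2.
Sum = 2 + 2 + 2 + 2 + 1 + 2 + 2 + 2 + 2 = 17.

17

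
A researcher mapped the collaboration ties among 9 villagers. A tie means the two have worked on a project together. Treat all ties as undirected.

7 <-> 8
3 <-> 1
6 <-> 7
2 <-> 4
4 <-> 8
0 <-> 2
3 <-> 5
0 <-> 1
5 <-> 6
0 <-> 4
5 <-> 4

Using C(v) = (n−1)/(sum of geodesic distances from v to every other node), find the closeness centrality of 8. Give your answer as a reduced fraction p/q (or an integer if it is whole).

Distances from 8: 0:2, 1:3, 2:2, 3:3, 4:1, 5:2, 6:2, 7:1. Sum = 16.
n = 9, so closeness = 8/16 = 1/2.

1/2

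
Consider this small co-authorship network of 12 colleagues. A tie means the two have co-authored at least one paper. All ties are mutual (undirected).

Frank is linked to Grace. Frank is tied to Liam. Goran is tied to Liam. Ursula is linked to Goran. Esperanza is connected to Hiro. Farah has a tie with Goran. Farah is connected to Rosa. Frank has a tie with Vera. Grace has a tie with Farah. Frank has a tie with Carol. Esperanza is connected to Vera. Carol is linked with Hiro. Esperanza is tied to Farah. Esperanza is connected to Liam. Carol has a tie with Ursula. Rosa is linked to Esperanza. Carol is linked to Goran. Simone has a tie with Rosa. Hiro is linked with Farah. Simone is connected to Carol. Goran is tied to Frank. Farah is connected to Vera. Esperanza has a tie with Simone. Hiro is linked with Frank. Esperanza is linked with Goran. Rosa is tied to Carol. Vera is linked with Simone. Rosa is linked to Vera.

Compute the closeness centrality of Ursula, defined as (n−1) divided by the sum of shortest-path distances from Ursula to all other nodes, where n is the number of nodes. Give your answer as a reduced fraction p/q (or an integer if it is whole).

1/2

Distances from Ursula: Carol:1, Esperanza:2, Farah:2, Frank:2, Goran:1, Grace:3, Hiro:2, Liam:2, Rosa:2, Simone:2, Vera:3. Sum = 22.
n = 12, so closeness = 11/22 = 1/2.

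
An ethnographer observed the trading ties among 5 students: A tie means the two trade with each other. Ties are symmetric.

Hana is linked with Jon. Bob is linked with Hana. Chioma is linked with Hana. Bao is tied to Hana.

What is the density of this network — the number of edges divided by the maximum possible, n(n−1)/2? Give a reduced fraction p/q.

2/5

There are 4 edges and 5 nodes, so the maximum possible is C(5,2) = 10.
Density = 4/10 = 2/5.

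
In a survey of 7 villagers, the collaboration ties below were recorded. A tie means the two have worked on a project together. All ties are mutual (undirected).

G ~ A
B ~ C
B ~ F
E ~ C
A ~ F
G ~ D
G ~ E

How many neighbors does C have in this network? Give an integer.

C is directly tied to B and E. That is 2 neighbors, so the degree of C is 2.

2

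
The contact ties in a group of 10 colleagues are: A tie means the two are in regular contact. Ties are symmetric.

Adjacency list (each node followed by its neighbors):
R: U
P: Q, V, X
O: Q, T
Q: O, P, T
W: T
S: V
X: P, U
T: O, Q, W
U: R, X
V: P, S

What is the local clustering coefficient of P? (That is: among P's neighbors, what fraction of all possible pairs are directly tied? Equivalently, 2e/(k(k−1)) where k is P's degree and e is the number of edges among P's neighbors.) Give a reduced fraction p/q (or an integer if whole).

0

P's neighbors: Q, V, and X (k = 3).
Possible neighbor pairs: C(3,2) = 3. Edges among them: none → e = 0.
Clustering(P) = 0/3 = 0.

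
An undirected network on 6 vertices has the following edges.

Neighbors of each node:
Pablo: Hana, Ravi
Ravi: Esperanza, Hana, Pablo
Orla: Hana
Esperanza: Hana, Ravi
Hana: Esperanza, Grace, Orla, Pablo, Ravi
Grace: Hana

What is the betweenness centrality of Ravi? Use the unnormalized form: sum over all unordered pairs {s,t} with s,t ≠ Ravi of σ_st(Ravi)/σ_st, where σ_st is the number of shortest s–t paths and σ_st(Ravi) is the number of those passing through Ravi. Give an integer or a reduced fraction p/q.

Pairs whose geodesics pass through Ravi — Pablo–Esperanza: 1/2.
All other pairs contribute 0.
Summing the contributions gives betweenness(Ravi) = 1/2.

1/2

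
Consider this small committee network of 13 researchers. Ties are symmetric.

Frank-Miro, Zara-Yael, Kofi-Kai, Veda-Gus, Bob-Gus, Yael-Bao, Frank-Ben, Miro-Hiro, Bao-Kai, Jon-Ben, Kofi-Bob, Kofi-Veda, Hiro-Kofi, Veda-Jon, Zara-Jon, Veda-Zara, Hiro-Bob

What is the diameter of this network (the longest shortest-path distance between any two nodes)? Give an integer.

Eccentricity of each node (its greatest distance to any other): Bao:5, Ben:4, Bob:4, Frank:5, Gus:4, Hiro:4, Jon:3, Kai:4, Kofi:3, Miro:5, Veda:3, Yael:5, Zara:4.
The maximum eccentricity is 5, realized for instance by the pair Frank–Bao via Frank – Miro – Hiro – Kofi – Kai – Bao. So the diameter is 5.

5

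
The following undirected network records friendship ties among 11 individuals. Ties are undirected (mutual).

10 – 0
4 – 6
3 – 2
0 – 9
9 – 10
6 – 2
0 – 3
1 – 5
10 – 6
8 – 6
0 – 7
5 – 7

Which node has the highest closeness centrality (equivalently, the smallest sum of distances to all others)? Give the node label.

0

Farness (sum of distances to all others) for each node — 0:19, 1:40, 2:25, 3:23, 4:31, 5:31, 6:22, 7:24, 8:31, 9:24, 10:20.
The smallest farness is 19, for 0, so 0 has the highest closeness.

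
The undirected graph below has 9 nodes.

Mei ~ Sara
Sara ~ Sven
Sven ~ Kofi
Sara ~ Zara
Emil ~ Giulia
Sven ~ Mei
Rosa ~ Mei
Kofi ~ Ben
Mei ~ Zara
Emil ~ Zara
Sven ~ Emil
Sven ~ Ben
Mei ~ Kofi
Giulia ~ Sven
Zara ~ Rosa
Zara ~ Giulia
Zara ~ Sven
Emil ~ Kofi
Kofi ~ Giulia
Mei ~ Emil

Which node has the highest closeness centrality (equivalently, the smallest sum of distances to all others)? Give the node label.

Sven

Farness (sum of distances to all others) for each node — Ben:15, Emil:11, Giulia:12, Kofi:11, Mei:10, Rosa:15, Sara:13, Sven:9, Zara:10.
The smallest farness is 9, for Sven, so Sven has the highest closeness.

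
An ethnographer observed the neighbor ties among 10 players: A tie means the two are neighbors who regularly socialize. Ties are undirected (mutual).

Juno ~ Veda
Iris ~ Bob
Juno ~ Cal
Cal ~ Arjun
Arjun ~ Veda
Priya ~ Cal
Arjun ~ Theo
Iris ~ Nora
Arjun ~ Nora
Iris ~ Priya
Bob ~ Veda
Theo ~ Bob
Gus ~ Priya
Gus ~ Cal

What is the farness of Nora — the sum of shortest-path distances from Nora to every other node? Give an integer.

18

Distances from Nora: Arjun:1, Bob:2, Cal:2, Gus:3, Iris:1, Juno:3, Priya:2, Theo:2, Veda:2.
Sum = 1 + 2 + 2 + 3 + 1 + 3 + 2 + 2 + 2 = 18.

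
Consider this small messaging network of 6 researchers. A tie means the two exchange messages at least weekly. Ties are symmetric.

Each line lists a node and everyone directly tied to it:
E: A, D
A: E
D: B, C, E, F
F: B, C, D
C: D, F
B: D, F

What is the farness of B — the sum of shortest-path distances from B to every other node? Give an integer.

Distances from B: A:3, C:2, D:1, E:2, F:1.
Sum = 3 + 2 + 1 + 2 + 1 = 9.

9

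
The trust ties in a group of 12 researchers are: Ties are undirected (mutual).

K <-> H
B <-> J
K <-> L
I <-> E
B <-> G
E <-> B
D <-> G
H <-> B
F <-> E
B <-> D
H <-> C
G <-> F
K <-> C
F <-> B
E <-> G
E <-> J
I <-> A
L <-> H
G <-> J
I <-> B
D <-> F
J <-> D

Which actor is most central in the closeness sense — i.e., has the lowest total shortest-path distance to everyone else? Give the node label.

B

Farness (sum of distances to all others) for each node — A:32, B:15, C:28, D:22, E:20, F:22, G:21, H:19, I:22, J:22, K:27, L:28.
The smallest farness is 15, for B, so B has the highest closeness.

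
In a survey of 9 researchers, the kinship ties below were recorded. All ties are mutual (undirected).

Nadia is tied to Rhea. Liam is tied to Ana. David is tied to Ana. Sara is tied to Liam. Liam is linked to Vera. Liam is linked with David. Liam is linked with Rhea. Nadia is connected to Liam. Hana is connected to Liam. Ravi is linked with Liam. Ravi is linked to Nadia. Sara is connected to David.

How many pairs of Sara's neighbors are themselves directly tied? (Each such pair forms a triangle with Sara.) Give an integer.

1

Sara's neighbors: David and Liam.
Neighbor pairs that are themselves tied: Sara–David–Liam. Each forms one triangle with Sara, for 1 in total.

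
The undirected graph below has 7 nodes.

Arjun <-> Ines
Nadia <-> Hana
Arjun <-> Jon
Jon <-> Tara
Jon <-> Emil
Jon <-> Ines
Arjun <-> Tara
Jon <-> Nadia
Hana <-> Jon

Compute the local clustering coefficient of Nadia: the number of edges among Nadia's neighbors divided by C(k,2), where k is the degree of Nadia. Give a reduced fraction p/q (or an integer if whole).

1

Nadia's neighbors: Hana and Jon (k = 2).
Possible neighbor pairs: C(2,2) = 1. Edges among them: Hana–Jon → e = 1.
Clustering(Nadia) = 1/1.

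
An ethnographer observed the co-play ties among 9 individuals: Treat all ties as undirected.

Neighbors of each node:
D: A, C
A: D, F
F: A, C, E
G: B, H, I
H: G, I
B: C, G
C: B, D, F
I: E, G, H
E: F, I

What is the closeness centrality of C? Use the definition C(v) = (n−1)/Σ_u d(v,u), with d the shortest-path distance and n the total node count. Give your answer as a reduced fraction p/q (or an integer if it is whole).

Distances from C: A:2, B:1, D:1, E:2, F:1, G:2, H:3, I:3. Sum = 15.
n = 9, so closeness = 8/15.

8/15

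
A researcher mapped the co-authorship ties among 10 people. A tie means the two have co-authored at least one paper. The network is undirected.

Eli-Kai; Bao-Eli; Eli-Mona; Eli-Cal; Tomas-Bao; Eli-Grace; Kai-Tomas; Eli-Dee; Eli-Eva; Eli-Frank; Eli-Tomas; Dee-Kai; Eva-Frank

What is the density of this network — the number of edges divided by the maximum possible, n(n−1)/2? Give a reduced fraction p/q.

There are 13 edges and 10 nodes, so the maximum possible is C(10,2) = 45.
Density = 13/45.

13/45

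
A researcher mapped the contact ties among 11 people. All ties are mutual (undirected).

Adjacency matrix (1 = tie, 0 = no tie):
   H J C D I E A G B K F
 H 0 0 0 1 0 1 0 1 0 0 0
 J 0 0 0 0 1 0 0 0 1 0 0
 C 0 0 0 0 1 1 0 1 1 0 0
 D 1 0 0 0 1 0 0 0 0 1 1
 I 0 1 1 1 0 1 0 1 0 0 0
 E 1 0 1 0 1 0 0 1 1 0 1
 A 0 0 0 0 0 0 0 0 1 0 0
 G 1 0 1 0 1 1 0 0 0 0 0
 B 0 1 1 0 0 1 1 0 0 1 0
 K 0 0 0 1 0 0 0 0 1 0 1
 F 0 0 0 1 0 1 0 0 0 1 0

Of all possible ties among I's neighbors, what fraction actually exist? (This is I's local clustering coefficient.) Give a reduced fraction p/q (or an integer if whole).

I's neighbors: C, D, E, G, and J (k = 5).
Possible neighbor pairs: C(5,2) = 10. Edges among them: C–E, C–G, E–G → e = 3.
Clustering(I) = 3/10.

3/10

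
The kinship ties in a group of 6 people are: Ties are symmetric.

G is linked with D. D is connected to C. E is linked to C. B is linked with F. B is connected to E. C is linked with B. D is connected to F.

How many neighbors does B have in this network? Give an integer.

B is directly tied to C, E, and F. That is 3 neighbors, so the degree of B is 3.

3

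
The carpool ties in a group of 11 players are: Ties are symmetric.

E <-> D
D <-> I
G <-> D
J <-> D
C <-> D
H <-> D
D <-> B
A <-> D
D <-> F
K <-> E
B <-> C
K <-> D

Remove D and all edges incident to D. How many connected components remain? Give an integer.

8

Without D, the remaining ties split the others into: {G}; {E, K}; {J}; {H}; {B, C}; {A}; {F}; {I}.
That's 8 separate components.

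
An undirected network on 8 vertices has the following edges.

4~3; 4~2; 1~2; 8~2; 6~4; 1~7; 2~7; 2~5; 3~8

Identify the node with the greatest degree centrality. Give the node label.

Degrees — 1:2, 2:5, 3:2, 4:3, 5:1, 6:1, 7:2, 8:2.
The maximum is 5, attained only by 2.

2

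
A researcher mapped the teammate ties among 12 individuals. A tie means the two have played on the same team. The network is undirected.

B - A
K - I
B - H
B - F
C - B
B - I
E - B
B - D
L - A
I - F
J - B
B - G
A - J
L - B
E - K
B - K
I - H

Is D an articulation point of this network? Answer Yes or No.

Even without D, every remaining node can still reach every other (the residual graph is connected), so D is not a cut vertex.

No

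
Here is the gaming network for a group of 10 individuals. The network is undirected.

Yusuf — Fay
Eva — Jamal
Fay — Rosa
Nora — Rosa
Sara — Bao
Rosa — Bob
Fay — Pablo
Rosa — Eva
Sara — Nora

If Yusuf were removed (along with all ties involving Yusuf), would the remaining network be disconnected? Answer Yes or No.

Even without Yusuf, every remaining node can still reach every other (the residual graph is connected), so Yusuf is not a cut vertex.

No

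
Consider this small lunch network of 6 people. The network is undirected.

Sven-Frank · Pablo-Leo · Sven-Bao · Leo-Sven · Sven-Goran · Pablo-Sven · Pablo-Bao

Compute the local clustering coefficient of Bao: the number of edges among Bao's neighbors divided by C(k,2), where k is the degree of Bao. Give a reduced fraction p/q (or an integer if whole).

Bao's neighbors: Pablo and Sven (k = 2).
Possible neighbor pairs: C(2,2) = 1. Edges among them: Pablo–Sven → e = 1.
Clustering(Bao) = 1/1.

1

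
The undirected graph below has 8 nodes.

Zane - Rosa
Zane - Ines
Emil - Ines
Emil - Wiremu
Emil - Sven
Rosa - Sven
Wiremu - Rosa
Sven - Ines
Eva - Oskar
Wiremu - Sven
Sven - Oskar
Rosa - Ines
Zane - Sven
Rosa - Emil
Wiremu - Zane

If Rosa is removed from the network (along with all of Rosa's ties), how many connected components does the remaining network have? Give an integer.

1

Rosa's neighbors (Emil, Ines, Sven, Wiremu, and Zane) remain reachable from one another through other ties, so the rest of the network stays in one piece.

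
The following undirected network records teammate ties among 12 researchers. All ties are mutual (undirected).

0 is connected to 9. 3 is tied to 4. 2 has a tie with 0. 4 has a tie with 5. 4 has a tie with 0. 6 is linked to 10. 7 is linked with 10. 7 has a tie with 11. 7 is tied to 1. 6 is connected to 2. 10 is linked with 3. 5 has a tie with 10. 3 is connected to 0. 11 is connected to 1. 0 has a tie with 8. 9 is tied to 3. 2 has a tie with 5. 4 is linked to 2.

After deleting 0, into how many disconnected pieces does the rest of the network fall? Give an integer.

Without 0, the remaining ties split the others into: {8}; {1, 2, 3, 4, 5, 6, 7, 9, 10, 11}.
That's 2 separate components.

2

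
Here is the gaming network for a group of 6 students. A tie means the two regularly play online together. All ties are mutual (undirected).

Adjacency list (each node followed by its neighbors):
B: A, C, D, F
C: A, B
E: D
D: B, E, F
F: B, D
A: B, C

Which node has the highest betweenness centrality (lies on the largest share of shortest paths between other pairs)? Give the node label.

B

Unnormalized betweenness of each node: A:0, B:6, C:0, D:4, E:0, F:0.
B has the largest value, 6, making it the main broker — the node through which the most shortest paths run.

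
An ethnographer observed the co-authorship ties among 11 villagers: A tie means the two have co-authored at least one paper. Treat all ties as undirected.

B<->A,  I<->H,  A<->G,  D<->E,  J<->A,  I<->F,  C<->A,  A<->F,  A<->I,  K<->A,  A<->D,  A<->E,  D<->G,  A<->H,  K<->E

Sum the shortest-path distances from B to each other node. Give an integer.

19

Distances from B: A:1, C:2, D:2, E:2, F:2, G:2, H:2, I:2, J:2, K:2.
Sum = 1 + 2 + 2 + 2 + 2 + 2 + 2 + 2 + 2 + 2 = 19.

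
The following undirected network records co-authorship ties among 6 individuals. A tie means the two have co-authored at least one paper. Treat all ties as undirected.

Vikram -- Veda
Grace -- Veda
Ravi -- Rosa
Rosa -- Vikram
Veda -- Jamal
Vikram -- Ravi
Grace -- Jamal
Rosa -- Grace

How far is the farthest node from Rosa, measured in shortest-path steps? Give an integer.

Distances from Rosa: Grace:1, Jamal:2, Ravi:1, Veda:2, Vikram:1.
The largest is 2 (to Jamal and Veda), so the eccentricity of Rosa is 2.

2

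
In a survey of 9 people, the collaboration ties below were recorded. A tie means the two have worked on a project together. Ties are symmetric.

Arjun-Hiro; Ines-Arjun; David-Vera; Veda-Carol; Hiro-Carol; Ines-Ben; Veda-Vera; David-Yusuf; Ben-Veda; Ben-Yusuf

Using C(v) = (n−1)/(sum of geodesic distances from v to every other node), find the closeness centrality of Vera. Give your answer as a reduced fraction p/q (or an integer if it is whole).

Distances from Vera: Arjun:4, Ben:2, Carol:2, David:1, Hiro:3, Ines:3, Veda:1, Yusuf:2. Sum = 18.
n = 9, so closeness = 8/18 = 4/9.

4/9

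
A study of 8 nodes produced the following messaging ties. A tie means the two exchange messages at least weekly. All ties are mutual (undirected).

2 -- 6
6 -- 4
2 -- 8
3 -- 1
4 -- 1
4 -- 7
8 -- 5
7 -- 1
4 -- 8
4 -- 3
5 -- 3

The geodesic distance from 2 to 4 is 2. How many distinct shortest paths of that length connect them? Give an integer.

The shortest distance is 2. The length-2 paths are: 2–8–4; 2–6–4.
That gives 2 distinct shortest paths.

2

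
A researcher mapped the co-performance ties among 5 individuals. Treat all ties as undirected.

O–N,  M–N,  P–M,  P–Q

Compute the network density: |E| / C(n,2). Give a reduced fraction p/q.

2/5

There are 4 edges and 5 nodes, so the maximum possible is C(5,2) = 10.
Density = 4/10 = 2/5.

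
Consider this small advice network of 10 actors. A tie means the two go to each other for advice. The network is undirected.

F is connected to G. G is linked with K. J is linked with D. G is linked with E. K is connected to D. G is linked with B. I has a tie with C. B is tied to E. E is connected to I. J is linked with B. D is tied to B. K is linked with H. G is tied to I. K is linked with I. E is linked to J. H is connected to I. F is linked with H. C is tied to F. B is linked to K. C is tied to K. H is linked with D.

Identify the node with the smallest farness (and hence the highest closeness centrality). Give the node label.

K

Farness (sum of distances to all others) for each node — B:13, C:16, D:14, E:14, F:16, G:13, H:14, I:13, J:17, K:12.
The smallest farness is 12, for K, so K has the highest closeness.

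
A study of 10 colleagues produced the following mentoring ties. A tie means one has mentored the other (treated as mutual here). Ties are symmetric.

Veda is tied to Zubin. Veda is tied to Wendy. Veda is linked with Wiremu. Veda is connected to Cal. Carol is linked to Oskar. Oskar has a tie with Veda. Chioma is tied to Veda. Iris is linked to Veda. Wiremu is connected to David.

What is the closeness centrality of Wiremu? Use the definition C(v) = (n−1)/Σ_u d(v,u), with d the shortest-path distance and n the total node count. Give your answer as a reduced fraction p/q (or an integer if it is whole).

Distances from Wiremu: Cal:2, Carol:3, Chioma:2, David:1, Iris:2, Oskar:2, Veda:1, Wendy:2, Zubin:2. Sum = 17.
n = 10, so closeness = 9/17.

9/17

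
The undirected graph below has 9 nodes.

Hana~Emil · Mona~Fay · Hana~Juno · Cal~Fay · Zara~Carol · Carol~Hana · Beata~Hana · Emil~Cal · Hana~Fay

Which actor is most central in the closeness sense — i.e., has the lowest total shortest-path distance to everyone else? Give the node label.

Hana

Farness (sum of distances to all others) for each node — Beata:18, Cal:19, Carol:16, Emil:16, Fay:14, Hana:11, Juno:18, Mona:21, Zara:23.
The smallest farness is 11, for Hana, so Hana has the highest closeness.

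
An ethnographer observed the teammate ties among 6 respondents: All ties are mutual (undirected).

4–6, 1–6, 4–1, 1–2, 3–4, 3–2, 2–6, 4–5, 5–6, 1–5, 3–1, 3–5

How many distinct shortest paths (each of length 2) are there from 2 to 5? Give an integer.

The shortest distance is 2. The length-2 paths are: 2–1–5; 2–6–5; 2–3–5.
That gives 3 distinct shortest paths.

3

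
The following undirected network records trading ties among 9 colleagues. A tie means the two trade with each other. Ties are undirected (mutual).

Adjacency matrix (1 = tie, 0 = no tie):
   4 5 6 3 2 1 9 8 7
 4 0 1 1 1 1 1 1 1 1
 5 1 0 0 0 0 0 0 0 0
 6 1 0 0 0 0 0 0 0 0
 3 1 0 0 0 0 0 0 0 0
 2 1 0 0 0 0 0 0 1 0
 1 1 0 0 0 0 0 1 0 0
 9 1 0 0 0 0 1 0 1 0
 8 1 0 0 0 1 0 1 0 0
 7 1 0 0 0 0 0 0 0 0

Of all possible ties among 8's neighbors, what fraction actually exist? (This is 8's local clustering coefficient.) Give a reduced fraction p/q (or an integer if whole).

8's neighbors: 2, 4, and 9 (k = 3).
Possible neighbor pairs: C(3,2) = 3. Edges among them: 2–4, 4–9 → e = 2.
Clustering(8) = 2/3.

2/3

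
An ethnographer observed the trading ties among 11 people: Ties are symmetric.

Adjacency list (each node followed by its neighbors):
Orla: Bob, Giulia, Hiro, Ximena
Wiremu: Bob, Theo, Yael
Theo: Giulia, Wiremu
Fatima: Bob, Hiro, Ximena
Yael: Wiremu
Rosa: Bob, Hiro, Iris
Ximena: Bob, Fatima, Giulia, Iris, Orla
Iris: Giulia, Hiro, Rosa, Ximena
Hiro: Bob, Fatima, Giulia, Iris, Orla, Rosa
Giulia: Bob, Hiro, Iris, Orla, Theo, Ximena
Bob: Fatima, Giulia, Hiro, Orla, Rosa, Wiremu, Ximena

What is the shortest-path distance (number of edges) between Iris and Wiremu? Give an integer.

One shortest route is Iris – Giulia – Theo – Wiremu, which uses 3 edges, and at distance 2 from Iris we only reach {Bob, Fatima, Orla, Theo}, which does not include Wiremu. So d(Iris,Wiremu) = 3.

3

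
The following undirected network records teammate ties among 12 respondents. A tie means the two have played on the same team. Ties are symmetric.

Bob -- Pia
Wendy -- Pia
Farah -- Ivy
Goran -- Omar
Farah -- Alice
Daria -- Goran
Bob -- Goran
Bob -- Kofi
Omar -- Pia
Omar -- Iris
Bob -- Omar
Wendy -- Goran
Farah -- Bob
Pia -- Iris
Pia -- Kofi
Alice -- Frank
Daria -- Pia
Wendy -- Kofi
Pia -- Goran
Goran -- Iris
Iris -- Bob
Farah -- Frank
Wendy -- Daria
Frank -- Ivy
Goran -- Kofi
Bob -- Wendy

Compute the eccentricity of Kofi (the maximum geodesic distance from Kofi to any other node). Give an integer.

Distances from Kofi: Alice:3, Bob:1, Daria:2, Farah:2, Frank:3, Goran:1, Iris:2, Ivy:3, Omar:2, Pia:1, Wendy:1.
The largest is 3 (to Alice, Ivy, and Frank), so the eccentricity of Kofi is 3.

3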